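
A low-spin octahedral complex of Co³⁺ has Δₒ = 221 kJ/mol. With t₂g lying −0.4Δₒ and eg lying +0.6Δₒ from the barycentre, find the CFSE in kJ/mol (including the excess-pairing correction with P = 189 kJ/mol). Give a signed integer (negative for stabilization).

Co is in group 9, so Co³⁺ is d⁶ (9 − 3 = 6).
Electron filling gives t₂g⁶ eg⁰.
The orbital stabilization is -2.4Δₒ = -2.4 × 221 = -530 kJ/mol.
High-spin d⁶ would be t₂g⁴ eg² with 1 pair; low-spin has 3, so 2 excess pairs cost +2P = +378 kJ/mol.
Overall CFSE = -530 + 378 = -152 kJ/mol.

-152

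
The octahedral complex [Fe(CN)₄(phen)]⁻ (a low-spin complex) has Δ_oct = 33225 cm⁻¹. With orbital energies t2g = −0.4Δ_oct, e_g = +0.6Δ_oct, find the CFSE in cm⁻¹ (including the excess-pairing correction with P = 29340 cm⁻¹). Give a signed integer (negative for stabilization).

-7770

Ligand charges: 4×(-1) from CN⁻ and 1×(+0) from phen sum to -4; with overall charge -1, Fe is +3.
Fe is in group 8, so Fe³⁺ is d⁵ (8 − 3 = 5).
Configuration: t2g^5 e_g^0.
The orbital stabilization is -2.0Δ_oct = -2.0 × 33225 = -66450 cm⁻¹.
Pairing penalty: 2 pairs vs 0 in the high-spin reference → 2 extra × P = 58680 cm⁻¹.
Combining: -66450 + 58680 = -7770 cm⁻¹.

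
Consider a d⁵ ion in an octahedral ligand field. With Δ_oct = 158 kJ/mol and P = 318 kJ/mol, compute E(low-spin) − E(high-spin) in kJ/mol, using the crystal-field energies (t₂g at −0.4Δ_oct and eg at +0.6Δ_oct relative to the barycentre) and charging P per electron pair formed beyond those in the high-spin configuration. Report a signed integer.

High-spin: t₂g³ eg², CFSE = 0.0Δ_oct = 0 kJ/mol.
Low-spin t₂g⁵ eg⁰ gives -2.0Δ_oct = -316 kJ/mol, but forming 2 extra pairs costs 2P = 636 kJ/mol, so E(LS) = -316 + 636 = 320 kJ/mol.
E(LS) − E(HS) = 320 − (0) = 320 kJ/mol.

320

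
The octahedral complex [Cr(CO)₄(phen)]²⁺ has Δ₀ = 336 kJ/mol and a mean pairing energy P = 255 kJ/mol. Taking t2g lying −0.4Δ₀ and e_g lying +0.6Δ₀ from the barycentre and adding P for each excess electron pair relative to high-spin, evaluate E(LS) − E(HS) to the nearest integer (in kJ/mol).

Ligand charges: 4×(+0) from CO and 1×(+0) from phen sum to +0; with overall charge +2, Cr is +2.
Cr is in group 6, so Cr²⁺ is d⁴ (6 − 2 = 4).
In the high-spin limit (t2g^3 e_g^1) the orbital term is -0.6Δ₀ = -202 kJ/mol, with no excess pairing.
Low-spin: t2g^4 e_g^0, orbital CFSE = -1.6Δ₀ = -538 kJ/mol; plus 1 excess pair × P = +255 kJ/mol; total -283 kJ/mol.
The difference is -283 − (-202) = -81 kJ/mol, so low-spin lies lower.

-81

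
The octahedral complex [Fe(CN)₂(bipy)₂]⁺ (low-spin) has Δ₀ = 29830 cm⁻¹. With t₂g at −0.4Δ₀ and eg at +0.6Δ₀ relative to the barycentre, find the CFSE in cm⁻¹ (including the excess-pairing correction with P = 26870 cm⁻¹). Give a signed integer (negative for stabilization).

-5920

Ligand charges: 2×(-1) from CN⁻ and 2×(+0) from bipy sum to -2; with overall charge +1, Fe is +3.
Group 8 minus oxidation state +3 gives a d⁵ configuration for Fe³⁺.
Electron filling gives t₂g⁵ eg⁰.
CFSE(orbital) = 5×(-0.4Δ₀) + 0×(0.6Δ₀) = -2.0Δ₀; with Δ₀ = 29830 cm⁻¹ that is -59660 cm⁻¹.
Relative to high-spin t₂g³ eg² (0 paired), the low-spin configuration has 2 additional pairs, contributing +2 × 26870 = +53740 cm⁻¹.
Combining: -59660 + 53740 = -5920 cm⁻¹.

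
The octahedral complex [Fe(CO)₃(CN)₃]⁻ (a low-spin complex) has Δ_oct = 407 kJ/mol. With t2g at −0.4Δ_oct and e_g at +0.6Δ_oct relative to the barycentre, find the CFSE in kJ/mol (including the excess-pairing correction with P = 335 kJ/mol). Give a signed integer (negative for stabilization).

-307

Ligand charges: 3×(+0) from CO and 3×(-1) from CN⁻ sum to -3; with overall charge -1, Fe is +2.
Fe²⁺: group 8, so d-count = 8 − 2 = 6.
Electron filling gives t2g^6 e_g^0.
The orbital stabilization is -2.4Δ_oct = -2.4 × 407 = -977 kJ/mol.
Pairing penalty: 3 pairs vs 1 in the high-spin reference → 2 extra × P = 670 kJ/mol.
Overall CFSE = -977 + 670 = -307 kJ/mol.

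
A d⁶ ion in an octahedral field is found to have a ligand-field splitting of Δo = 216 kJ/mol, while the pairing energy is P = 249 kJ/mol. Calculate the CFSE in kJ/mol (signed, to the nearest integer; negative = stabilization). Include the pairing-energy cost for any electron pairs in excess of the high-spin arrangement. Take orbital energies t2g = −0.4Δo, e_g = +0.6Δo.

Here Δo < P (216 < 249), so the high-spin state is favoured.
Configuration: t2g^4 e_g^2.
Orbital CFSE = -0.4Δo = -0.4 × 216 = -86 kJ/mol.
High-spin has no excess pairs, so no pairing correction applies.

-86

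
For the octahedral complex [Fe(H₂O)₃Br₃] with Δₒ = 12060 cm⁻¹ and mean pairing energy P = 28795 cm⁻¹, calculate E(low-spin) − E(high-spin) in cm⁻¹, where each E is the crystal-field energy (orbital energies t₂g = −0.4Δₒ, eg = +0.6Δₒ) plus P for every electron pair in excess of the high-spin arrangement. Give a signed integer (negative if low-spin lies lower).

33470

Ligand charges: 3×(+0) from H₂O and 3×(-1) from Br⁻ sum to -3; with overall charge +0, Fe is +3.
Fe³⁺: group 8, so d-count = 8 − 3 = 5.
In the high-spin limit (t₂g³ eg²) the orbital term is 0.0Δₒ = 0 cm⁻¹, with no excess pairing.
Low-spin t₂g⁵ eg⁰ gives -2.0Δₒ = -24120 cm⁻¹, but forming 2 extra pairs costs 2P = 57590 cm⁻¹, so E(LS) = -24120 + 57590 = 33470 cm⁻¹.
E(LS) − E(HS) = 33470 − (0) = 33470 cm⁻¹.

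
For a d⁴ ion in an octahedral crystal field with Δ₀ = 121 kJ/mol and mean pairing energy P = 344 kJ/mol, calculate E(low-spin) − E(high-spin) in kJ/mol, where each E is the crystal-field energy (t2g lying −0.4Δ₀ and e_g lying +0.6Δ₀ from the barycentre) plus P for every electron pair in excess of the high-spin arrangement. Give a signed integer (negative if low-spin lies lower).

High-spin d⁴ fills as t2g^3 e_g^1 with CFSE 3(−0.4) + 1(+0.6) = -0.6Δ₀ = -73 kJ/mol.
Low-spin: t2g^4 e_g^0, orbital CFSE = -1.6Δ₀ = -194 kJ/mol; plus 1 excess pair × P = +344 kJ/mol; total 150 kJ/mol.
The difference is 150 − (-73) = 223 kJ/mol, so high-spin lies lower.

223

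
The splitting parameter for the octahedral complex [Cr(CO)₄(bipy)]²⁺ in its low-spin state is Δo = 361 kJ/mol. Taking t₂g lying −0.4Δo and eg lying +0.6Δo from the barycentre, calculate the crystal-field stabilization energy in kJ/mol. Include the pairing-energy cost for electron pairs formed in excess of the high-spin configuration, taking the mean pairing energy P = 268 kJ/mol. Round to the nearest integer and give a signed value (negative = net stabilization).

Ligand charges: 4×(+0) from CO and 1×(+0) from bipy sum to +0; with overall charge +2, Cr is +2.
Cr²⁺: group 6, so d-count = 6 − 2 = 4.
Electron filling gives t₂g⁴ eg⁰.
CFSE(orbital) = 4×(-0.4Δo) + 0×(0.6Δo) = -1.6Δo; with Δo = 361 kJ/mol that is -578 kJ/mol.
Pairing penalty: 1 pair vs 0 in the high-spin reference → 1 extra × P = 268 kJ/mol.
Combining: -578 + 268 = -310 kJ/mol.

-310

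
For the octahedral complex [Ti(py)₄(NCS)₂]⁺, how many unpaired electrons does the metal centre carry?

1

Ligand charges: 4×(+0) from py and 2×(-1) from NCS⁻ sum to -2; with overall charge +1, Ti is +3.
Ti³⁺: group 4, so d-count = 4 − 3 = 1.
Configuration: t2g^1 e_g^0, giving 1 unpaired electron.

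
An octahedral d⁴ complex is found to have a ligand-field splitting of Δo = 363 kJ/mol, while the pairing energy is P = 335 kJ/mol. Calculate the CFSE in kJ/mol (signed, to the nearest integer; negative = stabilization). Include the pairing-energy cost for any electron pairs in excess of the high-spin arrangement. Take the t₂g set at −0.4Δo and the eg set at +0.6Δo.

Δo > P, so pairing is preferred: the ground state is low-spin.
That gives t₂g⁴ eg⁰.
Orbital CFSE = -1.6Δo = -1.6 × 363 = -581 kJ/mol.
Excess pairs vs high-spin: 1 − 0 = 1; pairing cost = +335 kJ/mol.
Net CFSE = -581 + 335 = -246 kJ/mol.

-246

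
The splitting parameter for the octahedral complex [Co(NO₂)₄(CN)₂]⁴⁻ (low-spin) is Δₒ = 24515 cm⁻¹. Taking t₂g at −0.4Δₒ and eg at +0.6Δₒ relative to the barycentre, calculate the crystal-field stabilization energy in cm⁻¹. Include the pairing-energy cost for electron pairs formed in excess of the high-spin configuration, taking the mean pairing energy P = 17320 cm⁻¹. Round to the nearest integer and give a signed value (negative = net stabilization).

Ligand charges: 4×(-1) from NO₂⁻ and 2×(-1) from CN⁻ sum to -6; with overall charge -4, Co is +2.
Co²⁺: group 9, so d-count = 9 − 2 = 7.
Electron filling gives t₂g⁶ eg¹.
CFSE(orbital) = 6×(-0.4Δₒ) + 1×(0.6Δₒ) = -1.8Δₒ; with Δₒ = 24515 cm⁻¹ that is -44127 cm⁻¹.
Pairing penalty: 3 pairs vs 2 in the high-spin reference → 1 extra × P = 17320 cm⁻¹.
Net CFSE = -44127 + 17320 = -26807 cm⁻¹.

-26807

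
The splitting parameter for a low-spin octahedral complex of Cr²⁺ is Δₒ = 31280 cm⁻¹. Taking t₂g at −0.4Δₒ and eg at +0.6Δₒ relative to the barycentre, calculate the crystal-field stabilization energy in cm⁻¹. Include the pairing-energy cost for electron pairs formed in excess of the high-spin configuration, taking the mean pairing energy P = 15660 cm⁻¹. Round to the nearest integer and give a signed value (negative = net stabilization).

Cr²⁺: group 6, so d-count = 6 − 2 = 4.
The d⁴ electrons fill as t₂g⁴ eg⁰.
Orbital CFSE = 4(-0.4) + 0(0.6) = -1.6Δₒ = -1.6 × 31280 = -50048 cm⁻¹.
Pairing penalty: 1 pair vs 0 in the high-spin reference → 1 extra × P = 15660 cm⁻¹.
Net CFSE = -50048 + 15660 = -34388 cm⁻¹.

-34388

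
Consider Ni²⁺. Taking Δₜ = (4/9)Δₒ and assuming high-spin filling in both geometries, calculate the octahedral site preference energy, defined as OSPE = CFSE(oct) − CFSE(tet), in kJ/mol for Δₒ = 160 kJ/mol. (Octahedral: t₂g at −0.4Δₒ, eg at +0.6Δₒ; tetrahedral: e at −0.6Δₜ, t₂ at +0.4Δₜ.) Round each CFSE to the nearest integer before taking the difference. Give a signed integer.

-135

Ni²⁺: group 10, so d-count = 10 − 2 = 8.
Octahedral high-spin t2g^6 e_g^2: CFSE = -1.2 × 160 = -192 kJ/mol.
Tetrahedral: e^4 t2^4, CFSE = 4(−0.6) + 4(+0.4) = -0.8Δₜ = -0.8 × (4/9) × 160 = -57 kJ/mol.
OSPE = -192 − (-57) = -135 kJ/mol.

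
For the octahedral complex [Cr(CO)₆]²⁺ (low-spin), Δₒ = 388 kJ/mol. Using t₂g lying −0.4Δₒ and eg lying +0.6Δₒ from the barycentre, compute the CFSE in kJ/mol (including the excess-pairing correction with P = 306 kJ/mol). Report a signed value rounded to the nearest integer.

-315

CO is neutral, so the +2 overall charge sits on Cr: oxidation state +2.
Cr is in group 6, so Cr²⁺ is d⁴ (6 − 2 = 4).
The d⁴ electrons fill as t₂g⁴ eg⁰.
CFSE(orbital) = 4×(-0.4Δₒ) + 0×(0.6Δₒ) = -1.6Δₒ; with Δₒ = 388 kJ/mol that is -621 kJ/mol.
High-spin d⁴ would be t₂g³ eg¹ with 0 pairs; low-spin has 1, so 1 excess pair costs +1P = +306 kJ/mol.
Combining: -621 + 306 = -315 kJ/mol.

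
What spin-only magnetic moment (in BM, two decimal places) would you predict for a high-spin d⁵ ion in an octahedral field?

5.92 BM

Configuration: t2g^3 e_g^2 → 5 unpaired electrons.
μ(spin-only) = √[5(5+2)] = √35 ≈ 5.92 BM.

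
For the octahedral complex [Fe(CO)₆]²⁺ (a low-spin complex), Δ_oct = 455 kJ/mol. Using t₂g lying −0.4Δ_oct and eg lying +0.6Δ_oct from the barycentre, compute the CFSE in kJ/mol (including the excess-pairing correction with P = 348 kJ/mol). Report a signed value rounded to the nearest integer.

-396

CO is neutral, so the +2 overall charge sits on Fe: oxidation state +2.
Group 8 minus oxidation state +2 gives a d⁶ configuration for Fe²⁺.
The d⁶ electrons fill as t₂g⁶ eg⁰.
The orbital stabilization is -2.4Δ_oct = -2.4 × 455 = -1092 kJ/mol.
High-spin d⁶ would be t₂g⁴ eg² with 1 pair; low-spin has 3, so 2 excess pairs cost +2P = +696 kJ/mol.
Combining: -1092 + 696 = -396 kJ/mol.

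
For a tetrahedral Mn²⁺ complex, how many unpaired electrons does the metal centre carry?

Mn is in group 7, so Mn²⁺ is d⁵ (7 − 2 = 5).
With tetrahedral geometry the complex is necessarily high-spin.
Configuration: e² t₂³, giving 5 unpaired electrons.

5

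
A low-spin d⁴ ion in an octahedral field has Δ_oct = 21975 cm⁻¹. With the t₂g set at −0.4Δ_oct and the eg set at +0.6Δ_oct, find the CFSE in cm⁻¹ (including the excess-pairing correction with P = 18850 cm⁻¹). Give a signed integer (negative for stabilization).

Configuration: t₂g⁴ eg⁰.
CFSE(orbital) = 4×(-0.4Δ_oct) + 0×(0.6Δ_oct) = -1.6Δ_oct; with Δ_oct = 21975 cm⁻¹ that is -35160 cm⁻¹.
Relative to high-spin t₂g³ eg¹ (0 paired), the low-spin configuration has 1 additional pair, contributing +1 × 18850 = +18850 cm⁻¹.
Combining: -35160 + 18850 = -16310 cm⁻¹.

-16310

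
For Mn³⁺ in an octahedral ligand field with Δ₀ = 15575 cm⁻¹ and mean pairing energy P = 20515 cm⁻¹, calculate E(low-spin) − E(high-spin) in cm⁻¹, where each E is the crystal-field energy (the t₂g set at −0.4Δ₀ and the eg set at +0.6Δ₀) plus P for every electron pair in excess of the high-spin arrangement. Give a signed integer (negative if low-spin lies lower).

Mn is in group 7, so Mn³⁺ is d⁴ (7 − 3 = 4).
High-spin: t₂g³ eg¹, CFSE = -0.6Δ₀ = -9345 cm⁻¹.
For low-spin the configuration is t₂g⁴ eg⁰: orbital energy -1.6 × 15575 = -24920 cm⁻¹, and 1 additional pair relative to high-spin adds 20515 cm⁻¹, giving -4405 cm⁻¹.
The difference is -4405 − (-9345) = 4940 cm⁻¹, so high-spin lies lower.

4940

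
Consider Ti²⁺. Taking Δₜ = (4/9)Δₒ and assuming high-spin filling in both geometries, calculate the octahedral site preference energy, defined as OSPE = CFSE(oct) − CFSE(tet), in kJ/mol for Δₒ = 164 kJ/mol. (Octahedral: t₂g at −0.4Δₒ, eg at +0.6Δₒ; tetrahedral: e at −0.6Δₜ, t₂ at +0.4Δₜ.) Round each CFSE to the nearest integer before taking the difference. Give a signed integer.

Ti²⁺: group 4, so d-count = 4 − 2 = 2.
Octahedral (high-spin): t₂g² eg⁰, CFSE = 2(−0.4) + 0(+0.6) = -0.8Δₒ = -0.8 × 164 = -131 kJ/mol.
Tetrahedral e² t₂⁰ gives -1.2Δₜ = -1.2 × (4/9) × 164 = -87 kJ/mol.
OSPE = CFSE(oct) − CFSE(tet) = -131 − (-87) = -44 kJ/mol.

-44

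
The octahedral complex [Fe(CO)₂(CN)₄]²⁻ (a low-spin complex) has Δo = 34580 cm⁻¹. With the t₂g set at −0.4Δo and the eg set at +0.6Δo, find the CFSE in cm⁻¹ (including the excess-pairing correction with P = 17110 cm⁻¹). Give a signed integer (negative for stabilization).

Ligand charges: 2×(+0) from CO and 4×(-1) from CN⁻ sum to -4; with overall charge -2, Fe is +2.
Fe is in group 8, so Fe²⁺ is d⁶ (8 − 2 = 6).
Electron filling gives t₂g⁶ eg⁰.
CFSE(orbital) = 6×(-0.4Δo) + 0×(0.6Δo) = -2.4Δo; with Δo = 34580 cm⁻¹ that is -82992 cm⁻¹.
Relative to high-spin t₂g⁴ eg² (1 paired), the low-spin configuration has 2 additional pairs, contributing +2 × 17110 = +34220 cm⁻¹.
Overall CFSE = -82992 + 34220 = -48772 cm⁻¹.

-48772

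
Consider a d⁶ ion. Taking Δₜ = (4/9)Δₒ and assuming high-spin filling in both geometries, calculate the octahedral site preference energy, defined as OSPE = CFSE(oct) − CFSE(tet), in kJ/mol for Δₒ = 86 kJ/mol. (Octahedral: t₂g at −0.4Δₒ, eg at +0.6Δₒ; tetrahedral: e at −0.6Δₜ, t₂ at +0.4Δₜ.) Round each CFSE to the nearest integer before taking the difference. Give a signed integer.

Octahedral (high-spin): t2g^4 e_g^2, CFSE = 4(−0.4) + 2(+0.6) = -0.4Δₒ = -0.4 × 86 = -34 kJ/mol.
Tetrahedral e^3 t2^3 gives -0.6Δₜ = -0.6 × (4/9) × 86 = -23 kJ/mol.
OSPE = -34 − (-23) = -11 kJ/mol.

-11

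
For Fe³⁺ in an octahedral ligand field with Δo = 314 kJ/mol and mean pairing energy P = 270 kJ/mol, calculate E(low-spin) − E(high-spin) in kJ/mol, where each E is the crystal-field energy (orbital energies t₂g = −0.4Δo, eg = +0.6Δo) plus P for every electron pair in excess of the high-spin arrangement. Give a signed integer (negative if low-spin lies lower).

Group 8 minus oxidation state +3 gives a d⁵ configuration for Fe³⁺.
High-spin: t₂g³ eg², CFSE = 0.0Δo = 0 kJ/mol.
Low-spin: t₂g⁵ eg⁰, orbital CFSE = -2.0Δo = -628 kJ/mol; plus 2 excess pairs × P = +540 kJ/mol; total -88 kJ/mol.
E(LS) − E(HS) = -88 − (0) = -88 kJ/mol.

-88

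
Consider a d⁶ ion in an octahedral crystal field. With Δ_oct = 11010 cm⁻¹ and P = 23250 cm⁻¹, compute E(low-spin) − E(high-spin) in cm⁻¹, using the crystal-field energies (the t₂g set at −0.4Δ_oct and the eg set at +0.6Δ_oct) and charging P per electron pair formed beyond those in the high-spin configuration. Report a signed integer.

High-spin: t₂g⁴ eg², CFSE = -0.4Δ_oct = -4404 cm⁻¹.
Low-spin t₂g⁶ eg⁰ gives -2.4Δ_oct = -26424 cm⁻¹, but forming 2 extra pairs costs 2P = 46500 cm⁻¹, so E(LS) = -26424 + 46500 = 20076 cm⁻¹.
The difference is 20076 − (-4404) = 24480 cm⁻¹, so high-spin lies lower.

24480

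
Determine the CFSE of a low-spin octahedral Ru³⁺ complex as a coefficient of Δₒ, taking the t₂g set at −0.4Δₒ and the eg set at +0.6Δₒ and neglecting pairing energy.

-2.0 Δₒ

Ru³⁺: group 8, so d-count = 8 − 3 = 5.
Configuration: t₂g⁵ eg⁰.
CFSE = 5(-0.4Δₒ) + 0(0.6Δₒ) = -2.0Δₒ + 0.0Δₒ = -2.0Δₒ.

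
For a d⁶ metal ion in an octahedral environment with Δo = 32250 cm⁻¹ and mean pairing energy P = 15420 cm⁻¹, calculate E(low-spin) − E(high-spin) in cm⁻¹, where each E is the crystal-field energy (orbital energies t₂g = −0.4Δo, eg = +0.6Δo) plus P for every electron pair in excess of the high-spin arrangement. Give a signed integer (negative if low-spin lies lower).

High-spin: t₂g⁴ eg², CFSE = -0.4Δo = -12900 cm⁻¹.
For low-spin the configuration is t₂g⁶ eg⁰: orbital energy -2.4 × 32250 = -77400 cm⁻¹, and 2 additional pairs relative to high-spin add 30840 cm⁻¹, giving -46560 cm⁻¹.
E(LS) − E(HS) = -46560 − (-12900) = -33660 cm⁻¹.

-33660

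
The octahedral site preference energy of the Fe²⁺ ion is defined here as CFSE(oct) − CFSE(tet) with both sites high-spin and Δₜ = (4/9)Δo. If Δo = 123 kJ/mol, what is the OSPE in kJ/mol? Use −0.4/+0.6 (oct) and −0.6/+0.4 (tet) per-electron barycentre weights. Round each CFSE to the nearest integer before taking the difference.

Fe²⁺: group 8, so d-count = 8 − 2 = 6.
Octahedral (high-spin): t₂g⁴ eg², CFSE = 4(−0.4) + 2(+0.6) = -0.4Δo = -0.4 × 123 = -49 kJ/mol.
Tetrahedral: e³ t₂³, CFSE = 3(−0.6) + 3(+0.4) = -0.6Δₜ = -0.6 × (4/9) × 123 = -33 kJ/mol.
Subtracting, OSPE = -49 − (-33) = -16 kJ/mol.

-16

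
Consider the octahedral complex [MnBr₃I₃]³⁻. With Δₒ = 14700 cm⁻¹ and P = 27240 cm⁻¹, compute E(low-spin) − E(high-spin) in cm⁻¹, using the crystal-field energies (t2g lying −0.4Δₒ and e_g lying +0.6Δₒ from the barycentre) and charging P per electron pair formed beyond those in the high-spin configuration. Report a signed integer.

12540

Ligand charges: 3×(-1) from Br⁻ and 3×(-1) from I⁻ sum to -6; with overall charge -3, Mn is +3.
Mn sits in group 7; removing 3 electrons leaves Mn³⁺ with 7 − 3 = 4 d electrons.
High-spin: t2g^3 e_g^1, CFSE = -0.6Δₒ = -8820 cm⁻¹.
Low-spin: t2g^4 e_g^0, orbital CFSE = -1.6Δₒ = -23520 cm⁻¹; plus 1 excess pair × P = +27240 cm⁻¹; total 3720 cm⁻¹.
Thus E(LS) − E(HS) = 12540 cm⁻¹.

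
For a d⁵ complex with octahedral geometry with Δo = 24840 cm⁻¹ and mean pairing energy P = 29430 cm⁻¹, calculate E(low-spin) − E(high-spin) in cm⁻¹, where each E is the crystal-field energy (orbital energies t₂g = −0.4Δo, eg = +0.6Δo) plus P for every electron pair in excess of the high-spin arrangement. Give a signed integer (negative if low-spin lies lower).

In the high-spin limit (t₂g³ eg²) the orbital term is 0.0Δo = 0 cm⁻¹, with no excess pairing.
Low-spin: t₂g⁵ eg⁰, orbital CFSE = -2.0Δo = -49680 cm⁻¹; plus 2 excess pairs × P = +58860 cm⁻¹; total 9180 cm⁻¹.
E(LS) − E(HS) = 9180 − (0) = 9180 cm⁻¹.

9180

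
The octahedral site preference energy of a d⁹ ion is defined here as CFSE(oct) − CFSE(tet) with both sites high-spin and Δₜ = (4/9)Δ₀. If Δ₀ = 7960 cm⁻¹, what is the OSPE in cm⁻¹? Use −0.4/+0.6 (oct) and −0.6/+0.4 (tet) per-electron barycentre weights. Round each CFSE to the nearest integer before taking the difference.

Octahedral high-spin t2g^6 e_g^3: CFSE = -0.6 × 7960 = -4776 cm⁻¹.
Tetrahedral e^4 t2^5 gives -0.4Δₜ = -0.4 × (4/9) × 7960 = -1415 cm⁻¹.
OSPE = CFSE(oct) − CFSE(tet) = -4776 − (-1415) = -3361 cm⁻¹.

-3361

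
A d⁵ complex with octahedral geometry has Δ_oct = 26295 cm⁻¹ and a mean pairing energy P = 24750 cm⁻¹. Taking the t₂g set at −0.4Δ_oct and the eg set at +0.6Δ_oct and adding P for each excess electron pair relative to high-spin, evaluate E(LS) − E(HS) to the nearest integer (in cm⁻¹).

High-spin d⁵ fills as t₂g³ eg² with CFSE 3(−0.4) + 2(+0.6) = 0.0Δ_oct = 0 cm⁻¹.
Low-spin t₂g⁵ eg⁰ gives -2.0Δ_oct = -52590 cm⁻¹, but forming 2 extra pairs costs 2P = 49500 cm⁻¹, so E(LS) = -52590 + 49500 = -3090 cm⁻¹.
E(LS) − E(HS) = -3090 − (0) = -3090 cm⁻¹.

-3090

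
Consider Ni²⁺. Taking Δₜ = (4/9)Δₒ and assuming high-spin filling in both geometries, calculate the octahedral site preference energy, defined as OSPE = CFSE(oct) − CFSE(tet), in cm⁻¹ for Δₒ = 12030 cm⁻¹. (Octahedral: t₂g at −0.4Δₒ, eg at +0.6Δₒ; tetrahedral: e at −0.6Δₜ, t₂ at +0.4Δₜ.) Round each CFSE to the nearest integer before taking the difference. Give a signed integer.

-10159

Ni²⁺: group 10, so d-count = 10 − 2 = 8.
In an octahedral site d⁸ (HS) is t₂g⁶ eg², giving CFSE(oct) = -1.2Δₒ = -14436 cm⁻¹.
Tetrahedral: e⁴ t₂⁴, CFSE = 4(−0.6) + 4(+0.4) = -0.8Δₜ = -0.8 × (4/9) × 12030 = -4277 cm⁻¹.
OSPE = CFSE(oct) − CFSE(tet) = -14436 − (-4277) = -10159 cm⁻¹.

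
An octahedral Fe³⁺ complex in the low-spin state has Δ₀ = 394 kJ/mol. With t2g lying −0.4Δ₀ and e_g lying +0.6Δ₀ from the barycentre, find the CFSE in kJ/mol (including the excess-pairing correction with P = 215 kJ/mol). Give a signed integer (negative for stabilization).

Fe³⁺: group 8, so d-count = 8 − 3 = 5.
The d⁵ electrons fill as t2g^5 e_g^0.
The orbital stabilization is -2.0Δ₀ = -2.0 × 394 = -788 kJ/mol.
Pairing penalty: 2 pairs vs 0 in the high-spin reference → 2 extra × P = 430 kJ/mol.
Net CFSE = -788 + 430 = -358 kJ/mol.

-358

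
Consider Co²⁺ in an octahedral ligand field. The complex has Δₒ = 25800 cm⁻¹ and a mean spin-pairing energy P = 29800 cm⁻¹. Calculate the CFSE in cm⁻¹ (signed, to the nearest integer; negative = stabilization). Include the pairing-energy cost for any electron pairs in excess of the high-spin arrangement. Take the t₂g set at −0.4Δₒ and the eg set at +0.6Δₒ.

-20640

Group 9 minus oxidation state +2 gives a d⁷ configuration for Co²⁺.
Since Δₒ = 25800 cm⁻¹ < P = 29800 cm⁻¹, the complex adopts the high-spin configuration.
That gives t₂g⁵ eg².
Orbital CFSE = -0.8Δₒ = -0.8 × 25800 = -20640 cm⁻¹.
High-spin has no excess pairs, so no pairing correction applies.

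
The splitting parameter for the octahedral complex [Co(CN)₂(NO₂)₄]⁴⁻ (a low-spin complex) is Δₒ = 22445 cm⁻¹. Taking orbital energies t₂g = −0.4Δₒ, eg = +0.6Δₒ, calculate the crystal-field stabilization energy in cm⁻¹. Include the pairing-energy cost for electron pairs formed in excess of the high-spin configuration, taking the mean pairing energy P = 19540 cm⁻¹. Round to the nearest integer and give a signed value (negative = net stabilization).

Ligand charges: 2×(-1) from CN⁻ and 4×(-1) from NO₂⁻ sum to -6; with overall charge -4, Co is +2.
Co sits in group 9; removing 2 electrons leaves Co²⁺ with 9 − 2 = 7 d electrons.
The d⁷ electrons fill as t₂g⁶ eg¹.
CFSE(orbital) = 6×(-0.4Δₒ) + 1×(0.6Δₒ) = -1.8Δₒ; with Δₒ = 22445 cm⁻¹ that is -40401 cm⁻¹.
Relative to high-spin t₂g⁵ eg² (2 paired), the low-spin configuration has 1 additional pair, contributing +1 × 19540 = +19540 cm⁻¹.
Overall CFSE = -40401 + 19540 = -20861 cm⁻¹.

-20861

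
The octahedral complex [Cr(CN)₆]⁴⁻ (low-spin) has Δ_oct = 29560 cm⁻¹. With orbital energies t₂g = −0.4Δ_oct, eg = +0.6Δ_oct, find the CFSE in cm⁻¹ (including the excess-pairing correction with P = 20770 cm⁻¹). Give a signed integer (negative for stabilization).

-26526

Each CN⁻ contributes -1; 6 × (-1) = -6. With overall charge -4, Cr is in the +2 oxidation state.
Cr²⁺: group 6, so d-count = 6 − 2 = 4.
The d⁴ electrons fill as t₂g⁴ eg⁰.
CFSE(orbital) = 4×(-0.4Δ_oct) + 0×(0.6Δ_oct) = -1.6Δ_oct; with Δ_oct = 29560 cm⁻¹ that is -47296 cm⁻¹.
Pairing penalty: 1 pair vs 0 in the high-spin reference → 1 extra × P = 20770 cm⁻¹.
Combining: -47296 + 20770 = -26526 cm⁻¹.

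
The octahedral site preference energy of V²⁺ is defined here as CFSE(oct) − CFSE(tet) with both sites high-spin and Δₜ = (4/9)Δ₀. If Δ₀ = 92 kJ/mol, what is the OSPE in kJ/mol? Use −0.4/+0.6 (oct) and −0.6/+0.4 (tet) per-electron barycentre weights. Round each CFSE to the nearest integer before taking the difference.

-77

Group 5 minus oxidation state +2 gives a d³ configuration for V²⁺.
Octahedral high-spin t₂g³ eg⁰: CFSE = -1.2 × 92 = -110 kJ/mol.
Tetrahedral: e² t₂¹, CFSE = 2(−0.6) + 1(+0.4) = -0.8Δₜ = -0.8 × (4/9) × 92 = -33 kJ/mol.
Subtracting, OSPE = -110 − (-33) = -77 kJ/mol.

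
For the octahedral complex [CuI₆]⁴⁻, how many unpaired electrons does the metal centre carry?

1

Each I⁻ contributes -1; 6 × (-1) = -6. With overall charge -4, Cu is in the +2 oxidation state.
Cu is in group 11, so Cu²⁺ is d⁹ (11 − 2 = 9).
For octahedral d⁹ the high- and low-spin configurations coincide.
Configuration: t2g^6 e_g^3, giving 1 unpaired electron.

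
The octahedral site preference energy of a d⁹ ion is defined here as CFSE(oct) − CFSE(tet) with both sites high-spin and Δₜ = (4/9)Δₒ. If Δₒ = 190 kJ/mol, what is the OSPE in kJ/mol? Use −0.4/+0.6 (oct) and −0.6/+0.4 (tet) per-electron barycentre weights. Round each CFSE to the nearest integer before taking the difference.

-80

In an octahedral site d⁹ (HS) is t₂g⁶ eg³, giving CFSE(oct) = -0.6Δₒ = -114 kJ/mol.
Tetrahedral e⁴ t₂⁵ gives -0.4Δₜ = -0.4 × (4/9) × 190 = -34 kJ/mol.
OSPE = CFSE(oct) − CFSE(tet) = -114 − (-34) = -80 kJ/mol.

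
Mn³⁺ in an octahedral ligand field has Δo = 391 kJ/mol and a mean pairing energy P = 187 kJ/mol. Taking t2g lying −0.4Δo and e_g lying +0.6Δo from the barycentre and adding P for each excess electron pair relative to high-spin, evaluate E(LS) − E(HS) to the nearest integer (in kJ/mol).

Mn is in group 7, so Mn³⁺ is d⁴ (7 − 3 = 4).
High-spin: t2g^3 e_g^1, CFSE = -0.6Δo = -235 kJ/mol.
For low-spin the configuration is t2g^4 e_g^0: orbital energy -1.6 × 391 = -626 kJ/mol, and 1 additional pair relative to high-spin adds 187 kJ/mol, giving -439 kJ/mol.
The difference is -439 − (-235) = -204 kJ/mol, so low-spin lies lower.

-204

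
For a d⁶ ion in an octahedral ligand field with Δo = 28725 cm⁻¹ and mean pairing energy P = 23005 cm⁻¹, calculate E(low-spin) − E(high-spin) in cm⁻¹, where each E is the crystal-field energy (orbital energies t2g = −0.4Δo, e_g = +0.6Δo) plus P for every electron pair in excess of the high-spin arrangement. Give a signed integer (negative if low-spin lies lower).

-11440

In the high-spin limit (t2g^4 e_g^2) the orbital term is -0.4Δo = -11490 cm⁻¹, with no excess pairing.
Low-spin: t2g^6 e_g^0, orbital CFSE = -2.4Δo = -68940 cm⁻¹; plus 2 excess pairs × P = +46010 cm⁻¹; total -22930 cm⁻¹.
Thus E(LS) − E(HS) = -11440 cm⁻¹.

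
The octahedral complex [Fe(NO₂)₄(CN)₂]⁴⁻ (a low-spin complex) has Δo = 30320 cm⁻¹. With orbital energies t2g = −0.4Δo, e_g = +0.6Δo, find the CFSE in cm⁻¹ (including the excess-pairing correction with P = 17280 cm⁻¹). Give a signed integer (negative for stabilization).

-38208

Ligand charges: 4×(-1) from NO₂⁻ and 2×(-1) from CN⁻ sum to -6; with overall charge -4, Fe is +2.
Fe²⁺: group 8, so d-count = 8 − 2 = 6.
Configuration: t2g^6 e_g^0.
Orbital CFSE = 6(-0.4) + 0(0.6) = -2.4Δo = -2.4 × 30320 = -72768 cm⁻¹.
Pairing penalty: 3 pairs vs 1 in the high-spin reference → 2 extra × P = 34560 cm⁻¹.
Combining: -72768 + 34560 = -38208 cm⁻¹.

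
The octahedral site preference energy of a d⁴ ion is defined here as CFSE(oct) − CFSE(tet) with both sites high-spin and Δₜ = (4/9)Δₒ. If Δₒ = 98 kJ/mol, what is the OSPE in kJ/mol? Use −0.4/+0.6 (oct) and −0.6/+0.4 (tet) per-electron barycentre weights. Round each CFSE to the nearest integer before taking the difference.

-42

In an octahedral site d⁴ (HS) is t₂g³ eg¹, giving CFSE(oct) = -0.6Δₒ = -59 kJ/mol.
Tetrahedral e² t₂² gives -0.4Δₜ = -0.4 × (4/9) × 98 = -17 kJ/mol.
Subtracting, OSPE = -59 − (-17) = -42 kJ/mol.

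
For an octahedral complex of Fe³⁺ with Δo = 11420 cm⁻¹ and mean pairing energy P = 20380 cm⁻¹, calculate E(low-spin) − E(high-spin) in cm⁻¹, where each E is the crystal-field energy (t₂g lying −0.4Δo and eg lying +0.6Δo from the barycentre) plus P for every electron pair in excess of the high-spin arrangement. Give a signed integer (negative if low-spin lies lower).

Group 8 minus oxidation state +3 gives a d⁵ configuration for Fe³⁺.
High-spin d⁵ fills as t₂g³ eg² with CFSE 3(−0.4) + 2(+0.6) = 0.0Δo = 0 cm⁻¹.
For low-spin the configuration is t₂g⁵ eg⁰: orbital energy -2.0 × 11420 = -22840 cm⁻¹, and 2 additional pairs relative to high-spin add 40760 cm⁻¹, giving 17920 cm⁻¹.
Thus E(LS) − E(HS) = 17920 cm⁻¹.

17920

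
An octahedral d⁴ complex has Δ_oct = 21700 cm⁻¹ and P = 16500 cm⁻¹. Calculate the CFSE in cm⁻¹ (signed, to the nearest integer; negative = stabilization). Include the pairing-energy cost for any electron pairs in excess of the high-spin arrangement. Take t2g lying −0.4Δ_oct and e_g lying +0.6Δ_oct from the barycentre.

With Δ_oct > P the complex is low-spin.
Configuration: t2g^4 e_g^0.
Orbital CFSE = -1.6Δ_oct = -1.6 × 21700 = -34720 cm⁻¹.
Excess pairs vs high-spin: 1 − 0 = 1; pairing cost = +16500 cm⁻¹.
Net CFSE = -34720 + 16500 = -18220 cm⁻¹.

-18220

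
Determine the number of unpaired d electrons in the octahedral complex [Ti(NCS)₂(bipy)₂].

2

Ligand charges: 2×(-1) from NCS⁻ and 2×(+0) from bipy sum to -2; with overall charge +0, Ti is +2.
Ti is in group 4, so Ti²⁺ is d² (4 − 2 = 2).
Configuration: t₂g² eg⁰, giving 2 unpaired electrons.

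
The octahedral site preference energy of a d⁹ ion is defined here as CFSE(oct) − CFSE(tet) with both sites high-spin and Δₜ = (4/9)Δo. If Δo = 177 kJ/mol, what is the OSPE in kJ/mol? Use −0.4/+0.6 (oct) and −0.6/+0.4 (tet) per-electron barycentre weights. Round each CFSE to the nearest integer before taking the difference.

-75

Octahedral (high-spin): t₂g⁶ eg³, CFSE = 6(−0.4) + 3(+0.6) = -0.6Δo = -0.6 × 177 = -106 kJ/mol.
In a tetrahedral site the filling is e⁴ t₂⁵: CFSE(tet) = -0.4Δₜ = -0.4 × (4/9)(177) = -31 kJ/mol.
Subtracting, OSPE = -106 − (-31) = -75 kJ/mol.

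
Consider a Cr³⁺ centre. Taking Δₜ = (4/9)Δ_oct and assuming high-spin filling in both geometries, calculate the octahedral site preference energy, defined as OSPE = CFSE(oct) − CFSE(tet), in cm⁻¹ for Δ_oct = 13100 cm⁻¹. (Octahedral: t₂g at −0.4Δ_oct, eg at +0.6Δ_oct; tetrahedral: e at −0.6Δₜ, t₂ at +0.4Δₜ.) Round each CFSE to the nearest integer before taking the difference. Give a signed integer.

-11062

Group 6 minus oxidation state +3 gives a d³ configuration for Cr³⁺.
Octahedral high-spin t₂g³ eg⁰: CFSE = -1.2 × 13100 = -15720 cm⁻¹.
In a tetrahedral site the filling is e² t₂¹: CFSE(tet) = -0.8Δₜ = -0.8 × (4/9)(13100) = -4658 cm⁻¹.
OSPE = CFSE(oct) − CFSE(tet) = -15720 − (-4658) = -11062 cm⁻¹.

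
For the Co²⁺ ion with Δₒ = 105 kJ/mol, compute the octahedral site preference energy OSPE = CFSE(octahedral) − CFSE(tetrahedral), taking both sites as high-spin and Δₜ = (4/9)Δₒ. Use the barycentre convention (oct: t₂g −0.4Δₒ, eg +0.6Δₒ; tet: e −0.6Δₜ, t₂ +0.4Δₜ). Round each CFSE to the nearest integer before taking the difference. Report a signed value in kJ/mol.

-28

Co²⁺: group 9, so d-count = 9 − 2 = 7.
Octahedral (high-spin): t₂g⁵ eg², CFSE = 5(−0.4) + 2(+0.6) = -0.8Δₒ = -0.8 × 105 = -84 kJ/mol.
Tetrahedral e⁴ t₂³ gives -1.2Δₜ = -1.2 × (4/9) × 105 = -56 kJ/mol.
Subtracting, OSPE = -84 − (-56) = -28 kJ/mol.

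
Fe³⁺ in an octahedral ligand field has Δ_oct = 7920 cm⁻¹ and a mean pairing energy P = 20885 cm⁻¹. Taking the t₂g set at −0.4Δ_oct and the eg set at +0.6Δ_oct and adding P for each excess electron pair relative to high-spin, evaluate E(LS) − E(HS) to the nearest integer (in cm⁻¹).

Group 8 minus oxidation state +3 gives a d⁵ configuration for Fe³⁺.
In the high-spin limit (t₂g³ eg²) the orbital term is 0.0Δ_oct = 0 cm⁻¹, with no excess pairing.
Low-spin t₂g⁵ eg⁰ gives -2.0Δ_oct = -15840 cm⁻¹, but forming 2 extra pairs costs 2P = 41770 cm⁻¹, so E(LS) = -15840 + 41770 = 25930 cm⁻¹.
Thus E(LS) − E(HS) = 25930 cm⁻¹.

25930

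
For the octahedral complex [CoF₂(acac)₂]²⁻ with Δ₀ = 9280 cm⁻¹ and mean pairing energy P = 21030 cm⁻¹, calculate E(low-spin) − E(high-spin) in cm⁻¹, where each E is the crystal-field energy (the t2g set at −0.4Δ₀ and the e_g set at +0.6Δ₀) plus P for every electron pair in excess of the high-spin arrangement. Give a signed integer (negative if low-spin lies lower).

11750

Ligand charges: 2×(-1) from F⁻ and 2×(-1) from acac⁻ sum to -4; with overall charge -2, Co is +2.
Co²⁺: group 9, so d-count = 9 − 2 = 7.
High-spin: t2g^5 e_g^2, CFSE = -0.8Δ₀ = -7424 cm⁻¹.
Low-spin t2g^6 e_g^1 gives -1.8Δ₀ = -16704 cm⁻¹, but forming 1 extra pair costs 1P = 21030 cm⁻¹, so E(LS) = -16704 + 21030 = 4326 cm⁻¹.
E(LS) − E(HS) = 4326 − (-7424) = 11750 cm⁻¹.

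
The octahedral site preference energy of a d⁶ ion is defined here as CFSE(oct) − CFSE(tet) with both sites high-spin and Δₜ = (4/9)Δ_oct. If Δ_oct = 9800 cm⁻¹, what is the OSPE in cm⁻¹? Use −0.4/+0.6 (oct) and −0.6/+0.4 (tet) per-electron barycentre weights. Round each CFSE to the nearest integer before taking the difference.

-1307

Octahedral (high-spin): t₂g⁴ eg², CFSE = 4(−0.4) + 2(+0.6) = -0.4Δ_oct = -0.4 × 9800 = -3920 cm⁻¹.
Tetrahedral e³ t₂³ gives -0.6Δₜ = -0.6 × (4/9) × 9800 = -2613 cm⁻¹.
OSPE = CFSE(oct) − CFSE(tet) = -3920 − (-2613) = -1307 cm⁻¹.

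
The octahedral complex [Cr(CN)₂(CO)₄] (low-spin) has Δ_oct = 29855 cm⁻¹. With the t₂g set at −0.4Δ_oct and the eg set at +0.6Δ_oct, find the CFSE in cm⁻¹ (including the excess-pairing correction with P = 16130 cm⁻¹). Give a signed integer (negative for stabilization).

Ligand charges: 2×(-1) from CN⁻ and 4×(+0) from CO sum to -2; with overall charge +0, Cr is +2.
Cr sits in group 6; removing 2 electrons leaves Cr²⁺ with 6 − 2 = 4 d electrons.
Configuration: t₂g⁴ eg⁰.
Orbital CFSE = 4(-0.4) + 0(0.6) = -1.6Δ_oct = -1.6 × 29855 = -47768 cm⁻¹.
Relative to high-spin t₂g³ eg¹ (0 paired), the low-spin configuration has 1 additional pair, contributing +1 × 16130 = +16130 cm⁻¹.
Net CFSE = -47768 + 16130 = -31638 cm⁻¹.

-31638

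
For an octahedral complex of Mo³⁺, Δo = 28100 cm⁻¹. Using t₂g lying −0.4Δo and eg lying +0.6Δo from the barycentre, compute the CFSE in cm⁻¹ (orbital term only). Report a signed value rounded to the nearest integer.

-33720

Mo is in group 6, so Mo³⁺ is d³ (6 − 3 = 3).
The d³ electrons fill as t₂g³ eg⁰.
The orbital stabilization is -1.2Δo = -1.2 × 28100 = -33720 cm⁻¹.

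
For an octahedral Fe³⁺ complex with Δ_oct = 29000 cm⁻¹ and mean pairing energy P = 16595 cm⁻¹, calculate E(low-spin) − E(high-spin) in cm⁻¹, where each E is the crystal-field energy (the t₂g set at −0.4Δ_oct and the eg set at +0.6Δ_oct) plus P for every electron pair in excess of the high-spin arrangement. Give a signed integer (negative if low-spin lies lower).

-24810

Fe sits in group 8; removing 3 electrons leaves Fe³⁺ with 8 − 3 = 5 d electrons.
High-spin: t₂g³ eg², CFSE = 0.0Δ_oct = 0 cm⁻¹.
For low-spin the configuration is t₂g⁵ eg⁰: orbital energy -2.0 × 29000 = -58000 cm⁻¹, and 2 additional pairs relative to high-spin add 33190 cm⁻¹, giving -24810 cm⁻¹.
E(LS) − E(HS) = -24810 − (0) = -24810 cm⁻¹.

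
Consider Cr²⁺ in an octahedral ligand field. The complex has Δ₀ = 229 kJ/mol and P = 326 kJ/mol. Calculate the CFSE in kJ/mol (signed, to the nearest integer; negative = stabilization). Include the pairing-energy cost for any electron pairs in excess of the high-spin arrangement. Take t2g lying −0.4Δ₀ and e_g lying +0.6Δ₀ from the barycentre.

-137

Cr sits in group 6; removing 2 electrons leaves Cr²⁺ with 6 − 2 = 4 d electrons.
Δ₀ < P, so pairing is avoided: the ground state is high-spin.
Configuration: t2g^3 e_g^1.
Orbital CFSE = -0.6Δ₀ = -0.6 × 229 = -137 kJ/mol.
High-spin has no excess pairs, so no pairing correction applies.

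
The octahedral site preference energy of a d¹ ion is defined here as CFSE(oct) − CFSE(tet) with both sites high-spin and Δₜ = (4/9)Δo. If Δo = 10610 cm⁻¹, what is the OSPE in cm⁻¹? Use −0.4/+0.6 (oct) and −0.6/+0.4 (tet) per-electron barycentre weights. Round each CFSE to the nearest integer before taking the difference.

In an octahedral site d¹ (HS) is t2g^1 e_g^0, giving CFSE(oct) = -0.4Δo = -4244 cm⁻¹.
Tetrahedral e^1 t2^0 gives -0.6Δₜ = -0.6 × (4/9) × 10610 = -2829 cm⁻¹.
OSPE = CFSE(oct) − CFSE(tet) = -4244 − (-2829) = -1415 cm⁻¹.

-1415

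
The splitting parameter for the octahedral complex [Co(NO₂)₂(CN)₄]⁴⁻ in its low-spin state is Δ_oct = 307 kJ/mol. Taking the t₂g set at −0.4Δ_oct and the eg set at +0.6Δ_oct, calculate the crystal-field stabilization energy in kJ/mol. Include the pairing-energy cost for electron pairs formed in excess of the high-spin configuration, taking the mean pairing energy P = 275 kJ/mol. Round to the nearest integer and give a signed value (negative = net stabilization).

-278

Ligand charges: 2×(-1) from NO₂⁻ and 4×(-1) from CN⁻ sum to -6; with overall charge -4, Co is +2.
Group 9 minus oxidation state +2 gives a d⁷ configuration for Co²⁺.
The d⁷ electrons fill as t₂g⁶ eg¹.
The orbital stabilization is -1.8Δ_oct = -1.8 × 307 = -553 kJ/mol.
Relative to high-spin t₂g⁵ eg² (2 paired), the low-spin configuration has 1 additional pair, contributing +1 × 275 = +275 kJ/mol.
Overall CFSE = -553 + 275 = -278 kJ/mol.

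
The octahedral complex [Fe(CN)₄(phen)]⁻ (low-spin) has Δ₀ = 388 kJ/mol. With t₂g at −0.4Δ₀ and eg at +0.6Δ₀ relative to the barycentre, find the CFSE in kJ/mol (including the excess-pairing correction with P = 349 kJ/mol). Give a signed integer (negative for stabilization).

Ligand charges: 4×(-1) from CN⁻ and 1×(+0) from phen sum to -4; with overall charge -1, Fe is +3.
Fe is in group 8, so Fe³⁺ is d⁵ (8 − 3 = 5).
The d⁵ electrons fill as t₂g⁵ eg⁰.
The orbital stabilization is -2.0Δ₀ = -2.0 × 388 = -776 kJ/mol.
Pairing penalty: 2 pairs vs 0 in the high-spin reference → 2 extra × P = 698 kJ/mol.
Combining: -776 + 698 = -78 kJ/mol.

-78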